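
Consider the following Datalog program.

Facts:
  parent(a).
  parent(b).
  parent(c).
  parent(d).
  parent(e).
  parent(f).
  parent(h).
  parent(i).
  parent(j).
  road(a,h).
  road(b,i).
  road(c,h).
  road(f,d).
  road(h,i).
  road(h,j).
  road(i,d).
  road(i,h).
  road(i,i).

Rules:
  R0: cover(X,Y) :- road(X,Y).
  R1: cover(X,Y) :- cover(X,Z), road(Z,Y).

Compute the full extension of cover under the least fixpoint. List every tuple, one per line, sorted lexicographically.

round 1: derive cover(a,h) via R0 from road(a,h)
round 1: derive cover(b,i) via R0 from road(b,i)
round 1: derive cover(c,h) via R0 from road(c,h)
round 1: derive cover(f,d) via R0 from road(f,d)
round 1: derive cover(h,i) via R0 from road(h,i)
round 1: derive cover(h,j) via R0 from road(h,j)
round 1: derive cover(i,d) via R0 from road(i,d)
round 1: derive cover(i,h) via R0 from road(i,h)
round 1: derive cover(i,i) via R0 from road(i,i)
round 2: derive cover(a,i) via R1 from cover(a,h), road(h,i)
round 2: derive cover(a,j) via R1 from cover(a,h), road(h,j)
round 2: derive cover(b,d) via R1 from cover(b,i), road(i,d)
round 2: derive cover(b,h) via R1 from cover(b,i), road(i,h)
round 2: derive cover(c,i) via R1 from cover(c,h), road(h,i)
round 2: derive cover(c,j) via R1 from cover(c,h), road(h,j)
round 2: derive cover(h,d) via R1 from cover(h,i), road(i,d)
round 2: derive cover(h,h) via R1 from cover(h,i), road(i,h)
round 2: derive cover(i,j) via R1 from cover(i,h), road(h,j)
round 3: derive cover(a,d) via R1 from cover(a,i), road(i,d)
round 3: derive cover(b,j) via R1 from cover(b,h), road(h,j)
round 3: derive cover(c,d) via R1 from cover(c,i), road(i,d)

cover(a,d)
cover(a,h)
cover(a,i)
cover(a,j)
cover(b,d)
cover(b,h)
cover(b,i)
cover(b,j)
cover(c,d)
cover(c,h)
cover(c,i)
cover(c,j)
cover(f,d)
cover(h,d)
cover(h,h)
cover(h,i)
cover(h,j)
cover(i,d)
cover(i,h)
cover(i,i)
cover(i,j)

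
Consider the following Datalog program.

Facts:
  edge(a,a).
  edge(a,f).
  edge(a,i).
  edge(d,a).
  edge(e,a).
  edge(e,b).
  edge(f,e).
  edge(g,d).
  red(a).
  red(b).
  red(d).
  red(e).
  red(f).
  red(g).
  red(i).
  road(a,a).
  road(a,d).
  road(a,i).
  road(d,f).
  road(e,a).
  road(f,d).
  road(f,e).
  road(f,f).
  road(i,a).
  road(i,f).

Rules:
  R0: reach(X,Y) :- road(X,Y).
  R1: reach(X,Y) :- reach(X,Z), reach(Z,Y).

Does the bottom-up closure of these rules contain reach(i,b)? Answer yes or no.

round 1: derive reach(a,a) via R0 from road(a,a)
round 1: derive reach(a,d) via R0 from road(a,d)
round 1: derive reach(a,i) via R0 from road(a,i)
round 1: derive reach(d,f) via R0 from road(d,f)
round 1: derive reach(e,a) via R0 from road(e,a)
round 1: derive reach(f,d) via R0 from road(f,d)
round 1: derive reach(f,e) via R0 from road(f,e)
round 1: derive reach(f,f) via R0 from road(f,f)
round 1: derive reach(i,a) via R0 from road(i,a)
round 1: derive reach(i,f) via R0 from road(i,f)
round 2: derive reach(a,f) via R1 from reach(a,d), reach(d,f)
round 2: derive reach(d,d) via R1 from reach(d,f), reach(f,d)
round 2: derive reach(d,e) via R1 from reach(d,f), reach(f,e)
round 2: derive reach(e,d) via R1 from reach(e,a), reach(a,d)
round 2: derive reach(e,i) via R1 from reach(e,a), reach(a,i)
round 2: derive reach(f,a) via R1 from reach(f,e), reach(e,a)
round 2: derive reach(i,d) via R1 from reach(i,a), reach(a,d)
round 2: derive reach(i,e) via R1 from reach(i,f), reach(f,e)
round 2: derive reach(i,i) via R1 from reach(i,a), reach(a,i)
round 3: derive reach(a,e) via R1 from reach(a,d), reach(d,e)
round 3: derive reach(d,a) via R1 from reach(d,e), reach(e,a)
round 3: derive reach(d,i) via R1 from reach(d,e), reach(e,i)
round 3: derive reach(e,e) via R1 from reach(e,d), reach(d,e)
round 3: derive reach(e,f) via R1 from reach(e,a), reach(a,f)
round 3: derive reach(f,i) via R1 from reach(f,a), reach(a,i)

no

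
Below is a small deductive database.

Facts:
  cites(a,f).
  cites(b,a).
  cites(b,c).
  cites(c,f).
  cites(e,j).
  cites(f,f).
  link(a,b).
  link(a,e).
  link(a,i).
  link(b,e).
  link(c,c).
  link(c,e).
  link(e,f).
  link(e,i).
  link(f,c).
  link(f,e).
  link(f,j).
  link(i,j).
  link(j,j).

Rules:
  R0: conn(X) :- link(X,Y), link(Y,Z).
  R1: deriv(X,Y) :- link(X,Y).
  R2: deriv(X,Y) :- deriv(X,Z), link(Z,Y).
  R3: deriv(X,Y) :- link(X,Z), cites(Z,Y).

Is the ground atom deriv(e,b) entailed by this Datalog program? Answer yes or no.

round 1: derive deriv(a,b) via R1 from link(a,b)
round 1: derive deriv(a,e) via R1 from link(a,e)
round 1: derive deriv(a,i) via R1 from link(a,i)
round 1: derive deriv(b,e) via R1 from link(b,e)
round 1: derive deriv(c,c) via R1 from link(c,c)
round 1: derive deriv(c,e) via R1 from link(c,e)
round 1: derive deriv(e,f) via R1 from link(e,f)
round 1: derive deriv(e,i) via R1 from link(e,i)
round 1: derive deriv(f,c) via R1 from link(f,c)
round 1: derive deriv(f,e) via R1 from link(f,e)
round 1: derive deriv(f,j) via R1 from link(f,j)
round 1: derive deriv(i,j) via R1 from link(i,j)
round 1: derive deriv(j,j) via R1 from link(j,j)
round 1: derive deriv(a,a) via R3 from link(a,b), cites(b,a)
round 1: derive deriv(a,c) via R3 from link(a,b), cites(b,c)
round 1: derive deriv(a,j) via R3 from link(a,e), cites(e,j)
round 1: derive deriv(b,j) via R3 from link(b,e), cites(e,j)
round 1: derive deriv(c,f) via R3 from link(c,c), cites(c,f)
round 1: derive deriv(c,j) via R3 from link(c,e), cites(e,j)
round 1: derive deriv(f,f) via R3 from link(f,c), cites(c,f)
round 2: derive deriv(a,f) via R2 from deriv(a,e), link(e,f)
round 2: derive deriv(b,f) via R2 from deriv(b,e), link(e,f)
round 2: derive deriv(b,i) via R2 from deriv(b,e), link(e,i)
round 2: derive deriv(c,i) via R2 from deriv(c,e), link(e,i)
round 2: derive deriv(e,c) via R2 from deriv(e,f), link(f,c)
round 2: derive deriv(e,e) via R2 from deriv(e,f), link(f,e)
round 2: derive deriv(e,j) via R2 from deriv(e,f), link(f,j)
round 2: derive deriv(f,i) via R2 from deriv(f,e), link(e,i)
round 3: derive deriv(b,c) via R2 from deriv(b,f), link(f,c)

no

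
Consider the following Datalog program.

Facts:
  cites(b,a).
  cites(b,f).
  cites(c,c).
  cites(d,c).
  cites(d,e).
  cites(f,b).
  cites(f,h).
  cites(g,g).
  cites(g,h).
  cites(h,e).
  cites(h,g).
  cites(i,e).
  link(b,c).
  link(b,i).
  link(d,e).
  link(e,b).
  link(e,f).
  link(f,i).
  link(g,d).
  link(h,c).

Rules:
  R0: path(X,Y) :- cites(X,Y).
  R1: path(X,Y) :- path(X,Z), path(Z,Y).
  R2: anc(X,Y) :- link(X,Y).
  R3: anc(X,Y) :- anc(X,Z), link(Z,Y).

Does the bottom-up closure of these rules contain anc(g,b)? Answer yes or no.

yes

round 1: derive anc(b,c) via R2 from link(b,c)
round 1: derive anc(b,i) via R2 from link(b,i)
round 1: derive anc(d,e) via R2 from link(d,e)
round 1: derive anc(e,b) via R2 from link(e,b)
round 1: derive anc(e,f) via R2 from link(e,f)
round 1: derive anc(f,i) via R2 from link(f,i)
round 1: derive anc(g,d) via R2 from link(g,d)
round 1: derive anc(h,c) via R2 from link(h,c)
round 2: derive anc(d,b) via R3 from anc(d,e), link(e,b)
round 2: derive anc(d,f) via R3 from anc(d,e), link(e,f)
round 2: derive anc(e,c) via R3 from anc(e,b), link(b,c)
round 2: derive anc(e,i) via R3 from anc(e,b), link(b,i)
round 2: derive anc(g,e) via R3 from anc(g,d), link(d,e)
round 3: derive anc(d,c) via R3 from anc(d,b), link(b,c)
round 3: derive anc(d,i) via R3 from anc(d,b), link(b,i)
round 3: derive anc(g,b) via R3 from anc(g,e), link(e,b)
round 3: derive anc(g,f) via R3 from anc(g,e), link(e,f)
round 4: derive anc(g,c) via R3 from anc(g,b), link(b,c)
round 4: derive anc(g,i) via R3 from anc(g,b), link(b,i)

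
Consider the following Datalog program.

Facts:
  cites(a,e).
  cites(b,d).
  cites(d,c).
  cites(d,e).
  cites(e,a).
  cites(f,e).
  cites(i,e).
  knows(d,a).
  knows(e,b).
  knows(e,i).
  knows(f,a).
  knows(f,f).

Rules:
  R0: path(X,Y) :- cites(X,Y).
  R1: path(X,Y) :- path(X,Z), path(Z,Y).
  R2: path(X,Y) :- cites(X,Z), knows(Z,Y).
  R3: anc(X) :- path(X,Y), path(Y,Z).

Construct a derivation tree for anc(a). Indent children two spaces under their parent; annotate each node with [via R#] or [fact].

anc(a)  [via R3]
  path(a,b)  [via R2]
    cites(a,e)  [fact]
    knows(e,b)  [fact]
  path(b,a)  [via R2]
    cites(b,d)  [fact]
    knows(d,a)  [fact]

round 1: derive path(a,e) via R0 from cites(a,e)
round 1: derive path(b,d) via R0 from cites(b,d)
round 1: derive path(d,c) via R0 from cites(d,c)
round 1: derive path(d,e) via R0 from cites(d,e)
round 1: derive path(e,a) via R0 from cites(e,a)
round 1: derive path(f,e) via R0 from cites(f,e)
round 1: derive path(i,e) via R0 from cites(i,e)
round 1: derive path(a,b) via R2 from cites(a,e), knows(e,b)
round 1: derive path(a,i) via R2 from cites(a,e), knows(e,i)
round 1: derive path(b,a) via R2 from cites(b,d), knows(d,a)
round 1: derive path(d,b) via R2 from cites(d,e), knows(e,b)
round 1: derive path(d,i) via R2 from cites(d,e), knows(e,i)
round 1: derive path(f,b) via R2 from cites(f,e), knows(e,b)
round 1: derive path(f,i) via R2 from cites(f,e), knows(e,i)
round 1: derive path(i,b) via R2 from cites(i,e), knows(e,b)
round 1: derive path(i,i) via R2 from cites(i,e), knows(e,i)
round 2: derive path(a,a) via R1 from path(a,b), path(b,a)
round 2: derive path(a,d) via R1 from path(a,b), path(b,d)
round 2: derive path(b,b) via R1 from path(b,a), path(a,b)
round 2: derive path(b,c) via R1 from path(b,d), path(d,c)
round 2: derive path(b,e) via R1 from path(b,a), path(a,e)
round 2: derive path(b,i) via R1 from path(b,a), path(a,i)
round 2: derive path(d,a) via R1 from path(d,b), path(b,a)
round 2: derive path(d,d) via R1 from path(d,b), path(b,d)
round 2: derive path(e,b) via R1 from path(e,a), path(a,b)
round 2: derive path(e,e) via R1 from path(e,a), path(a,e)
round 2: derive path(e,i) via R1 from path(e,a), path(a,i)
round 2: derive path(f,a) via R1 from path(f,b), path(b,a)
round 2: derive path(f,d) via R1 from path(f,b), path(b,d)
round 2: derive path(i,a) via R1 from path(i,b), path(b,a)
round 2: derive path(i,d) via R1 from path(i,b), path(b,d)
round 2: derive anc(a) via R3 from path(a,b), path(b,a)
round 2: derive anc(b) via R3 from path(b,a), path(a,b)
round 2: derive anc(d) via R3 from path(d,b), path(b,a)
round 2: derive anc(e) via R3 from path(e,a), path(a,b)
round 2: derive anc(f) via R3 from path(f,b), path(b,a)
round 2: derive anc(i) via R3 from path(i,b), path(b,a)
round 3: derive path(a,c) via R1 from path(a,b), path(b,c)
round 3: derive path(e,c) via R1 from path(e,b), path(b,c)
round 3: derive path(e,d) via R1 from path(e,a), path(a,d)
round 3: derive path(f,c) via R1 from path(f,b), path(b,c)
round 3: derive path(i,c) via R1 from path(i,b), path(b,c)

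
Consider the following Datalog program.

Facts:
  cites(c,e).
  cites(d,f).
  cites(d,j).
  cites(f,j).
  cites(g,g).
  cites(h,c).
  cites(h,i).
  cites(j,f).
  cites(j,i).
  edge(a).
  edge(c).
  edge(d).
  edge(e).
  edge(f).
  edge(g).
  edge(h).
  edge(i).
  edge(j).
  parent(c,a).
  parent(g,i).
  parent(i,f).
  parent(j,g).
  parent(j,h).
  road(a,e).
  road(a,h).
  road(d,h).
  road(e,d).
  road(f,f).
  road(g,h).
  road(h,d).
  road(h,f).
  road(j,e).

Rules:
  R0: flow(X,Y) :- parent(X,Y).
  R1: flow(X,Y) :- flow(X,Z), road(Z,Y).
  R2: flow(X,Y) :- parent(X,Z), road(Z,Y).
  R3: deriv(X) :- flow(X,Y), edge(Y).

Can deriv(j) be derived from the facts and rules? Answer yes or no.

yes

round 1: derive flow(c,a) via R0 from parent(c,a)
round 1: derive flow(g,i) via R0 from parent(g,i)
round 1: derive flow(i,f) via R0 from parent(i,f)
round 1: derive flow(j,g) via R0 from parent(j,g)
round 1: derive flow(j,h) via R0 from parent(j,h)
round 1: derive flow(c,e) via R2 from parent(c,a), road(a,e)
round 1: derive flow(c,h) via R2 from parent(c,a), road(a,h)
round 1: derive flow(j,d) via R2 from parent(j,h), road(h,d)
round 1: derive flow(j,f) via R2 from parent(j,h), road(h,f)
round 2: derive flow(c,d) via R1 from flow(c,e), road(e,d)
round 2: derive flow(c,f) via R1 from flow(c,h), road(h,f)
round 2: derive deriv(c) via R3 from flow(c,a), edge(a)
round 2: derive deriv(g) via R3 from flow(g,i), edge(i)
round 2: derive deriv(i) via R3 from flow(i,f), edge(f)
round 2: derive deriv(j) via R3 from flow(j,d), edge(d)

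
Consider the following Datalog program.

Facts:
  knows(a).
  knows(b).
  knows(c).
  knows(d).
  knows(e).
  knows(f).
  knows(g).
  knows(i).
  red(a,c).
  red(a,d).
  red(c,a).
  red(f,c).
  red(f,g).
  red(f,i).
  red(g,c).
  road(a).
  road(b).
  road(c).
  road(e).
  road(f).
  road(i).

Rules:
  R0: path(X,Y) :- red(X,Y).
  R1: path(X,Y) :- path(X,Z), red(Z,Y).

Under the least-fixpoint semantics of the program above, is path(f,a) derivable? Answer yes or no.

yes

round 1: derive path(a,c) via R0 from red(a,c)
round 1: derive path(a,d) via R0 from red(a,d)
round 1: derive path(c,a) via R0 from red(c,a)
round 1: derive path(f,c) via R0 from red(f,c)
round 1: derive path(f,g) via R0 from red(f,g)
round 1: derive path(f,i) via R0 from red(f,i)
round 1: derive path(g,c) via R0 from red(g,c)
round 2: derive path(a,a) via R1 from path(a,c), red(c,a)
round 2: derive path(c,c) via R1 from path(c,a), red(a,c)
round 2: derive path(c,d) via R1 from path(c,a), red(a,d)
round 2: derive path(f,a) via R1 from path(f,c), red(c,a)
round 2: derive path(g,a) via R1 from path(g,c), red(c,a)
round 3: derive path(f,d) via R1 from path(f,a), red(a,d)
round 3: derive path(g,d) via R1 from path(g,a), red(a,d)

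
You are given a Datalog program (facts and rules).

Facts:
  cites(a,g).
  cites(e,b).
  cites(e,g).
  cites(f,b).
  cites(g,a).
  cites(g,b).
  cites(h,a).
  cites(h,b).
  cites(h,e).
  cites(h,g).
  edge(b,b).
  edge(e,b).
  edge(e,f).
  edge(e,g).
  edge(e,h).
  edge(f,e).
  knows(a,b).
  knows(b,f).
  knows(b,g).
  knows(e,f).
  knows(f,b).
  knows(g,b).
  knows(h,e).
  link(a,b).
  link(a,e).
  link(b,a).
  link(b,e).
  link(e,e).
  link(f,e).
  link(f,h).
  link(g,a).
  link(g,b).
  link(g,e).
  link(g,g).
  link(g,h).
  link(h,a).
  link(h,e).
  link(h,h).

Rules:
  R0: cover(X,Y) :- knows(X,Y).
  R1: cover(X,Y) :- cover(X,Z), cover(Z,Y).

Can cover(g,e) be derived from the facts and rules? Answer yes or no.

no

round 1: derive cover(a,b) via R0 from knows(a,b)
round 1: derive cover(b,f) via R0 from knows(b,f)
round 1: derive cover(b,g) via R0 from knows(b,g)
round 1: derive cover(e,f) via R0 from knows(e,f)
round 1: derive cover(f,b) via R0 from knows(f,b)
round 1: derive cover(g,b) via R0 from knows(g,b)
round 1: derive cover(h,e) via R0 from knows(h,e)
round 2: derive cover(a,f) via R1 from cover(a,b), cover(b,f)
round 2: derive cover(a,g) via R1 from cover(a,b), cover(b,g)
round 2: derive cover(b,b) via R1 from cover(b,f), cover(f,b)
round 2: derive cover(e,b) via R1 from cover(e,f), cover(f,b)
round 2: derive cover(f,f) via R1 from cover(f,b), cover(b,f)
round 2: derive cover(f,g) via R1 from cover(f,b), cover(b,g)
round 2: derive cover(g,f) via R1 from cover(g,b), cover(b,f)
round 2: derive cover(g,g) via R1 from cover(g,b), cover(b,g)
round 2: derive cover(h,f) via R1 from cover(h,e), cover(e,f)
round 3: derive cover(e,g) via R1 from cover(e,b), cover(b,g)
round 3: derive cover(h,b) via R1 from cover(h,e), cover(e,b)
round 3: derive cover(h,g) via R1 from cover(h,f), cover(f,g)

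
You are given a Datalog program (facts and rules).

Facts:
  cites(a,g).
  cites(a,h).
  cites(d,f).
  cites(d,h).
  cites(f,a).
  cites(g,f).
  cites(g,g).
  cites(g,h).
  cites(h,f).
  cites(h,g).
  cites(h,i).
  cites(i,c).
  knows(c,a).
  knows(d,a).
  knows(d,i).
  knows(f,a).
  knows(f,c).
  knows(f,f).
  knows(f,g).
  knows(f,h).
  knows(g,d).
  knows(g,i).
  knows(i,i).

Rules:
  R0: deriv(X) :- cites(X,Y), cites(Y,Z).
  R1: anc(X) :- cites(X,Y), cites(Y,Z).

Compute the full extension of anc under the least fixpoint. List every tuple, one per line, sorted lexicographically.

round 1: derive anc(a) via R1 from cites(a,g), cites(g,f)
round 1: derive anc(d) via R1 from cites(d,f), cites(f,a)
round 1: derive anc(f) via R1 from cites(f,a), cites(a,g)
round 1: derive anc(g) via R1 from cites(g,f), cites(f,a)
round 1: derive anc(h) via R1 from cites(h,f), cites(f,a)

anc(a)
anc(d)
anc(f)
anc(g)
anc(h)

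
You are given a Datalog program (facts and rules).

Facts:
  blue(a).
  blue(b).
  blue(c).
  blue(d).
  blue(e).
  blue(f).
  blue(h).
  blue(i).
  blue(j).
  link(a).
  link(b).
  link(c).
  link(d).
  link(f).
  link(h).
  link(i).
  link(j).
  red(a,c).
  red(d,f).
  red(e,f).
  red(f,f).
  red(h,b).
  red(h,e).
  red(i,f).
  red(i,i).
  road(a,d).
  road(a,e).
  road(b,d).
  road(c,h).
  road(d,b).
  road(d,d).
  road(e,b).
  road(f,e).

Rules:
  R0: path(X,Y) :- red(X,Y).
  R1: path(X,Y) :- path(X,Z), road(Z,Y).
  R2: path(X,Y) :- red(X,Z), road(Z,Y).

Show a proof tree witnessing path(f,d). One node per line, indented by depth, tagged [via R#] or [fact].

round 1: derive path(a,c) via R0 from red(a,c)
round 1: derive path(d,f) via R0 from red(d,f)
round 1: derive path(e,f) via R0 from red(e,f)
round 1: derive path(f,f) via R0 from red(f,f)
round 1: derive path(h,b) via R0 from red(h,b)
round 1: derive path(h,e) via R0 from red(h,e)
round 1: derive path(i,f) via R0 from red(i,f)
round 1: derive path(i,i) via R0 from red(i,i)
round 1: derive path(a,h) via R2 from red(a,c), road(c,h)
round 1: derive path(d,e) via R2 from red(d,f), road(f,e)
round 1: derive path(e,e) via R2 from red(e,f), road(f,e)
round 1: derive path(f,e) via R2 from red(f,f), road(f,e)
round 1: derive path(h,d) via R2 from red(h,b), road(b,d)
round 1: derive path(i,e) via R2 from red(i,f), road(f,e)
round 2: derive path(d,b) via R1 from path(d,e), road(e,b)
round 2: derive path(e,b) via R1 from path(e,e), road(e,b)
round 2: derive path(f,b) via R1 from path(f,e), road(e,b)
round 2: derive path(i,b) via R1 from path(i,e), road(e,b)
round 3: derive path(d,d) via R1 from path(d,b), road(b,d)
round 3: derive path(e,d) via R1 from path(e,b), road(b,d)
round 3: derive path(f,d) via R1 from path(f,b), road(b,d)
round 3: derive path(i,d) via R1 from path(i,b), road(b,d)

path(f,d)  [via R1]
  path(f,b)  [via R1]
    path(f,e)  [via R2]
      red(f,f)  [fact]
      road(f,e)  [fact]
    road(e,b)  [fact]
  road(b,d)  [fact]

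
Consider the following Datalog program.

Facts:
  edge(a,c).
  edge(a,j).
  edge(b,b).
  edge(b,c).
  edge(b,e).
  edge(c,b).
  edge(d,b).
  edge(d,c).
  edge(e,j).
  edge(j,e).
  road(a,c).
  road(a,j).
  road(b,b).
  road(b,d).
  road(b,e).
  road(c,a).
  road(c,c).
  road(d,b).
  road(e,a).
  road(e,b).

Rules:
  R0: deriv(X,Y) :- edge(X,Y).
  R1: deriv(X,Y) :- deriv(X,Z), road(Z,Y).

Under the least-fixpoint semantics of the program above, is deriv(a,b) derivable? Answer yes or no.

no

round 1: derive deriv(a,c) via R0 from edge(a,c)
round 1: derive deriv(a,j) via R0 from edge(a,j)
round 1: derive deriv(b,b) via R0 from edge(b,b)
round 1: derive deriv(b,c) via R0 from edge(b,c)
round 1: derive deriv(b,e) via R0 from edge(b,e)
round 1: derive deriv(c,b) via R0 from edge(c,b)
round 1: derive deriv(d,b) via R0 from edge(d,b)
round 1: derive deriv(d,c) via R0 from edge(d,c)
round 1: derive deriv(e,j) via R0 from edge(e,j)
round 1: derive deriv(j,e) via R0 from edge(j,e)
round 2: derive deriv(a,a) via R1 from deriv(a,c), road(c,a)
round 2: derive deriv(b,a) via R1 from deriv(b,c), road(c,a)
round 2: derive deriv(b,d) via R1 from deriv(b,b), road(b,d)
round 2: derive deriv(c,d) via R1 from deriv(c,b), road(b,d)
round 2: derive deriv(c,e) via R1 from deriv(c,b), road(b,e)
round 2: derive deriv(d,a) via R1 from deriv(d,c), road(c,a)
round 2: derive deriv(d,d) via R1 from deriv(d,b), road(b,d)
round 2: derive deriv(d,e) via R1 from deriv(d,b), road(b,e)
round 2: derive deriv(j,a) via R1 from deriv(j,e), road(e,a)
round 2: derive deriv(j,b) via R1 from deriv(j,e), road(e,b)
round 3: derive deriv(b,j) via R1 from deriv(b,a), road(a,j)
round 3: derive deriv(c,a) via R1 from deriv(c,e), road(e,a)
round 3: derive deriv(d,j) via R1 from deriv(d,a), road(a,j)
round 3: derive deriv(j,c) via R1 from deriv(j,a), road(a,c)
round 3: derive deriv(j,d) via R1 from deriv(j,b), road(b,d)
round 3: derive deriv(j,j) via R1 from deriv(j,a), road(a,j)
round 4: derive deriv(c,c) via R1 from deriv(c,a), road(a,c)
round 4: derive deriv(c,j) via R1 from deriv(c,a), road(a,j)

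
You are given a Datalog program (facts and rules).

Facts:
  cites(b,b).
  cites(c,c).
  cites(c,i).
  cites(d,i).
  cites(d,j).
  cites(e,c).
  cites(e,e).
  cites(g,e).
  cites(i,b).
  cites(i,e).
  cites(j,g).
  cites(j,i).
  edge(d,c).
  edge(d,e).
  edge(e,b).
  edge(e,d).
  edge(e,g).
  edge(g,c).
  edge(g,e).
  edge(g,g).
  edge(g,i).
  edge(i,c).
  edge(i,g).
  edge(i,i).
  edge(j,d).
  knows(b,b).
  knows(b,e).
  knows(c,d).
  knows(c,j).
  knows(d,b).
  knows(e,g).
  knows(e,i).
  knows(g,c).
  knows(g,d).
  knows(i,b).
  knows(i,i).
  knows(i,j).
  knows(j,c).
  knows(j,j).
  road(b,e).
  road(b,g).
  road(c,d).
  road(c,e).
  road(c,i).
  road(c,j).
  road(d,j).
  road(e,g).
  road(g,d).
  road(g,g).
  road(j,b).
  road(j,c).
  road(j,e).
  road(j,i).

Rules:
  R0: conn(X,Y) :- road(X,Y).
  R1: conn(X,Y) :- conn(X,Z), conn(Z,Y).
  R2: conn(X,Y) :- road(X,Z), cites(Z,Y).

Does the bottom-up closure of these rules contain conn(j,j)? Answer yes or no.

round 1: derive conn(b,e) via R0 from road(b,e)
round 1: derive conn(b,g) via R0 from road(b,g)
round 1: derive conn(c,d) via R0 from road(c,d)
round 1: derive conn(c,e) via R0 from road(c,e)
round 1: derive conn(c,i) via R0 from road(c,i)
round 1: derive conn(c,j) via R0 from road(c,j)
round 1: derive conn(d,j) via R0 from road(d,j)
round 1: derive conn(e,g) via R0 from road(e,g)
round 1: derive conn(g,d) via R0 from road(g,d)
round 1: derive conn(g,g) via R0 from road(g,g)
round 1: derive conn(j,b) via R0 from road(j,b)
round 1: derive conn(j,c) via R0 from road(j,c)
round 1: derive conn(j,e) via R0 from road(j,e)
round 1: derive conn(j,i) via R0 from road(j,i)
round 1: derive conn(b,c) via R2 from road(b,e), cites(e,c)
round 1: derive conn(c,b) via R2 from road(c,i), cites(i,b)
round 1: derive conn(c,c) via R2 from road(c,e), cites(e,c)
round 1: derive conn(c,g) via R2 from road(c,j), cites(j,g)
round 1: derive conn(d,g) via R2 from road(d,j), cites(j,g)
round 1: derive conn(d,i) via R2 from road(d,j), cites(j,i)
round 1: derive conn(e,e) via R2 from road(e,g), cites(g,e)
round 1: derive conn(g,e) via R2 from road(g,g), cites(g,e)
round 1: derive conn(g,i) via R2 from road(g,d), cites(d,i)
round 1: derive conn(g,j) via R2 from road(g,d), cites(d,j)
round 2: derive conn(b,b) via R1 from conn(b,c), conn(c,b)
round 2: derive conn(b,d) via R1 from conn(b,c), conn(c,d)
round 2: derive conn(b,i) via R1 from conn(b,c), conn(c,i)
round 2: derive conn(b,j) via R1 from conn(b,c), conn(c,j)
round 2: derive conn(d,b) via R1 from conn(d,j), conn(j,b)
round 2: derive conn(d,c) via R1 from conn(d,j), conn(j,c)
round 2: derive conn(d,d) via R1 from conn(d,g), conn(g,d)
round 2: derive conn(d,e) via R1 from conn(d,g), conn(g,e)
round 2: derive conn(e,d) via R1 from conn(e,g), conn(g,d)
round 2: derive conn(e,i) via R1 from conn(e,g), conn(g,i)
round 2: derive conn(e,j) via R1 from conn(e,g), conn(g,j)
round 2: derive conn(g,b) via R1 from conn(g,j), conn(j,b)
round 2: derive conn(g,c) via R1 from conn(g,j), conn(j,c)
round 2: derive conn(j,d) via R1 from conn(j,c), conn(c,d)
round 2: derive conn(j,g) via R1 from conn(j,b), conn(b,g)
round 2: derive conn(j,j) via R1 from conn(j,c), conn(c,j)
round 3: derive conn(e,b) via R1 from conn(e,d), conn(d,b)
round 3: derive conn(e,c) via R1 from conn(e,d), conn(d,c)

yes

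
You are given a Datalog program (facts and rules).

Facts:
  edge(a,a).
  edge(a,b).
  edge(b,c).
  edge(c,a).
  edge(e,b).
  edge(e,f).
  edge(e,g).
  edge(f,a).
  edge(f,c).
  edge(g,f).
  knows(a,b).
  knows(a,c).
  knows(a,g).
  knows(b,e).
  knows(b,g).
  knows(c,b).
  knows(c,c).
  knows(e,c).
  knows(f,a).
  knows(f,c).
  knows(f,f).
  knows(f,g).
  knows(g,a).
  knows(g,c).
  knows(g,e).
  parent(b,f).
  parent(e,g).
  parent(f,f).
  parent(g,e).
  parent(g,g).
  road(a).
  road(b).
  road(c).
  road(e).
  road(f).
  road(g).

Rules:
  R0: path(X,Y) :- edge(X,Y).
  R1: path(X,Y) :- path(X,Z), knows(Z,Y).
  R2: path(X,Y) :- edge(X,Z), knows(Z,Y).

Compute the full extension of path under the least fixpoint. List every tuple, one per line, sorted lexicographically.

round 1: derive path(a,a) via R0 from edge(a,a)
round 1: derive path(a,b) via R0 from edge(a,b)
round 1: derive path(b,c) via R0 from edge(b,c)
round 1: derive path(c,a) via R0 from edge(c,a)
round 1: derive path(e,b) via R0 from edge(e,b)
round 1: derive path(e,f) via R0 from edge(e,f)
round 1: derive path(e,g) via R0 from edge(e,g)
round 1: derive path(f,a) via R0 from edge(f,a)
round 1: derive path(f,c) via R0 from edge(f,c)
round 1: derive path(g,f) via R0 from edge(g,f)
round 1: derive path(a,c) via R2 from edge(a,a), knows(a,c)
round 1: derive path(a,e) via R2 from edge(a,b), knows(b,e)
round 1: derive path(a,g) via R2 from edge(a,a), knows(a,g)
round 1: derive path(b,b) via R2 from edge(b,c), knows(c,b)
round 1: derive path(c,b) via R2 from edge(c,a), knows(a,b)
round 1: derive path(c,c) via R2 from edge(c,a), knows(a,c)
round 1: derive path(c,g) via R2 from edge(c,a), knows(a,g)
round 1: derive path(e,a) via R2 from edge(e,f), knows(f,a)
round 1: derive path(e,c) via R2 from edge(e,f), knows(f,c)
round 1: derive path(e,e) via R2 from edge(e,b), knows(b,e)
round 1: derive path(f,b) via R2 from edge(f,a), knows(a,b)
round 1: derive path(f,g) via R2 from edge(f,a), knows(a,g)
round 1: derive path(g,a) via R2 from edge(g,f), knows(f,a)
round 1: derive path(g,c) via R2 from edge(g,f), knows(f,c)
round 1: derive path(g,g) via R2 from edge(g,f), knows(f,g)
round 2: derive path(b,e) via R1 from path(b,b), knows(b,e)
round 2: derive path(b,g) via R1 from path(b,b), knows(b,g)
round 2: derive path(c,e) via R1 from path(c,b), knows(b,e)
round 2: derive path(f,e) via R1 from path(f,b), knows(b,e)
round 2: derive path(g,b) via R1 from path(g,a), knows(a,b)
round 2: derive path(g,e) via R1 from path(g,g), knows(g,e)
round 3: derive path(b,a) via R1 from path(b,g), knows(g,a)

path(a,a)
path(a,b)
path(a,c)
path(a,e)
path(a,g)
path(b,a)
path(b,b)
path(b,c)
path(b,e)
path(b,g)
path(c,a)
path(c,b)
path(c,c)
path(c,e)
path(c,g)
path(e,a)
path(e,b)
path(e,c)
path(e,e)
path(e,f)
path(e,g)
path(f,a)
path(f,b)
path(f,c)
path(f,e)
path(f,g)
path(g,a)
path(g,b)
path(g,c)
path(g,e)
path(g,f)
path(g,g)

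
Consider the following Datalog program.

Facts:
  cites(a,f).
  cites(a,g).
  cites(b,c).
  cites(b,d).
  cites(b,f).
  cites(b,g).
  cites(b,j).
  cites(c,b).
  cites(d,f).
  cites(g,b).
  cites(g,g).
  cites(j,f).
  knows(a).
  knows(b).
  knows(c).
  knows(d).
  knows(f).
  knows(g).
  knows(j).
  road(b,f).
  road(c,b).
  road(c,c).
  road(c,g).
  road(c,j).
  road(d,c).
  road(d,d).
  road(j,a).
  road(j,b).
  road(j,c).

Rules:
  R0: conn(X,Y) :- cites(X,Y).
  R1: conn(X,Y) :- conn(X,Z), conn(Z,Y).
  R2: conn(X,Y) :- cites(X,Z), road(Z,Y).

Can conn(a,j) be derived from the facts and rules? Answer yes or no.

yes

round 1: derive conn(a,f) via R0 from cites(a,f)
round 1: derive conn(a,g) via R0 from cites(a,g)
round 1: derive conn(b,c) via R0 from cites(b,c)
round 1: derive conn(b,d) via R0 from cites(b,d)
round 1: derive conn(b,f) via R0 from cites(b,f)
round 1: derive conn(b,g) via R0 from cites(b,g)
round 1: derive conn(b,j) via R0 from cites(b,j)
round 1: derive conn(c,b) via R0 from cites(c,b)
round 1: derive conn(d,f) via R0 from cites(d,f)
round 1: derive conn(g,b) via R0 from cites(g,b)
round 1: derive conn(g,g) via R0 from cites(g,g)
round 1: derive conn(j,f) via R0 from cites(j,f)
round 1: derive conn(b,a) via R2 from cites(b,j), road(j,a)
round 1: derive conn(b,b) via R2 from cites(b,c), road(c,b)
round 1: derive conn(c,f) via R2 from cites(c,b), road(b,f)
round 1: derive conn(g,f) via R2 from cites(g,b), road(b,f)
round 2: derive conn(a,b) via R1 from conn(a,g), conn(g,b)
round 2: derive conn(c,a) via R1 from conn(c,b), conn(b,a)
round 2: derive conn(c,c) via R1 from conn(c,b), conn(b,c)
round 2: derive conn(c,d) via R1 from conn(c,b), conn(b,d)
round 2: derive conn(c,g) via R1 from conn(c,b), conn(b,g)
round 2: derive conn(c,j) via R1 from conn(c,b), conn(b,j)
round 2: derive conn(g,a) via R1 from conn(g,b), conn(b,a)
round 2: derive conn(g,c) via R1 from conn(g,b), conn(b,c)
round 2: derive conn(g,d) via R1 from conn(g,b), conn(b,d)
round 2: derive conn(g,j) via R1 from conn(g,b), conn(b,j)
round 3: derive conn(a,a) via R1 from conn(a,b), conn(b,a)
round 3: derive conn(a,c) via R1 from conn(a,b), conn(b,c)
round 3: derive conn(a,d) via R1 from conn(a,b), conn(b,d)
round 3: derive conn(a,j) via R1 from conn(a,b), conn(b,j)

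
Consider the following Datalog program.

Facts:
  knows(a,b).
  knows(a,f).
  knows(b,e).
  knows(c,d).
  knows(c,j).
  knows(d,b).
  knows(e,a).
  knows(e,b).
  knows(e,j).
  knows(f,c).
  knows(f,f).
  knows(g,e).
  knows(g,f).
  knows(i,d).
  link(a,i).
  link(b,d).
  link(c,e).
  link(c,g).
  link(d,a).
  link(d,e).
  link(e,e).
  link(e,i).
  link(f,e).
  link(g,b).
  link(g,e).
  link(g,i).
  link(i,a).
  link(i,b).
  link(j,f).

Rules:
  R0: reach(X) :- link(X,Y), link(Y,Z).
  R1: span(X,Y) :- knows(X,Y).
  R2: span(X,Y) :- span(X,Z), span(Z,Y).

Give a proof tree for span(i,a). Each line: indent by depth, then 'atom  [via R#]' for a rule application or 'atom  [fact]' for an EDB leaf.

span(i,a)  [via R2]
  span(i,b)  [via R2]
    span(i,d)  [via R1]
      knows(i,d)  [fact]
    span(d,b)  [via R1]
      knows(d,b)  [fact]
  span(b,a)  [via R2]
    span(b,e)  [via R1]
      knows(b,e)  [fact]
    span(e,a)  [via R1]
      knows(e,a)  [fact]

round 1: derive span(a,b) via R1 from knows(a,b)
round 1: derive span(a,f) via R1 from knows(a,f)
round 1: derive span(b,e) via R1 from knows(b,e)
round 1: derive span(c,d) via R1 from knows(c,d)
round 1: derive span(c,j) via R1 from knows(c,j)
round 1: derive span(d,b) via R1 from knows(d,b)
round 1: derive span(e,a) via R1 from knows(e,a)
round 1: derive span(e,b) via R1 from knows(e,b)
round 1: derive span(e,j) via R1 from knows(e,j)
round 1: derive span(f,c) via R1 from knows(f,c)
round 1: derive span(f,f) via R1 from knows(f,f)
round 1: derive span(g,e) via R1 from knows(g,e)
round 1: derive span(g,f) via R1 from knows(g,f)
round 1: derive span(i,d) via R1 from knows(i,d)
round 2: derive span(a,c) via R2 from span(a,f), span(f,c)
round 2: derive span(a,e) via R2 from span(a,b), span(b,e)
round 2: derive span(b,a) via R2 from span(b,e), span(e,a)
round 2: derive span(b,b) via R2 from span(b,e), span(e,b)
round 2: derive span(b,j) via R2 from span(b,e), span(e,j)
round 2: derive span(c,b) via R2 from span(c,d), span(d,b)
round 2: derive span(d,e) via R2 from span(d,b), span(b,e)
round 2: derive span(e,e) via R2 from span(e,b), span(b,e)
round 2: derive span(e,f) via R2 from span(e,a), span(a,f)
round 2: derive span(f,d) via R2 from span(f,c), span(c,d)
round 2: derive span(f,j) via R2 from span(f,c), span(c,j)
round 2: derive span(g,a) via R2 from span(g,e), span(e,a)
round 2: derive span(g,b) via R2 from span(g,e), span(e,b)
round 2: derive span(g,c) via R2 from span(g,f), span(f,c)
round 2: derive span(g,j) via R2 from span(g,e), span(e,j)
round 2: derive span(i,b) via R2 from span(i,d), span(d,b)
round 3: derive span(a,a) via R2 from span(a,b), span(b,a)
round 3: derive span(a,d) via R2 from span(a,c), span(c,d)
round 3: derive span(a,j) via R2 from span(a,b), span(b,j)
round 3: derive span(b,c) via R2 from span(b,a), span(a,c)
round 3: derive span(b,f) via R2 from span(b,a), span(a,f)
round 3: derive span(c,a) via R2 from span(c,b), span(b,a)
round 3: derive span(c,e) via R2 from span(c,b), span(b,e)
round 3: derive span(d,a) via R2 from span(d,b), span(b,a)
round 3: derive span(d,f) via R2 from span(d,e), span(e,f)
round 3: derive span(d,j) via R2 from span(d,b), span(b,j)
round 3: derive span(e,c) via R2 from span(e,a), span(a,c)
round 3: derive span(e,d) via R2 from span(e,f), span(f,d)
round 3: derive span(f,b) via R2 from span(f,c), span(c,b)
round 3: derive span(f,e) via R2 from span(f,d), span(d,e)
round 3: derive span(g,d) via R2 from span(g,c), span(c,d)
round 3: derive span(i,a) via R2 from span(i,b), span(b,a)
round 3: derive span(i,e) via R2 from span(i,b), span(b,e)
round 3: derive span(i,j) via R2 from span(i,b), span(b,j)
round 4: derive span(b,d) via R2 from span(b,a), span(a,d)
round 4: derive span(c,c) via R2 from span(c,a), span(a,c)
round 4: derive span(c,f) via R2 from span(c,a), span(a,f)
round 4: derive span(d,c) via R2 from span(d,a), span(a,c)
round 4: derive span(d,d) via R2 from span(d,a), span(a,d)
round 4: derive span(f,a) via R2 from span(f,b), span(b,a)
round 4: derive span(i,c) via R2 from span(i,a), span(a,c)
round 4: derive span(i,f) via R2 from span(i,a), span(a,f)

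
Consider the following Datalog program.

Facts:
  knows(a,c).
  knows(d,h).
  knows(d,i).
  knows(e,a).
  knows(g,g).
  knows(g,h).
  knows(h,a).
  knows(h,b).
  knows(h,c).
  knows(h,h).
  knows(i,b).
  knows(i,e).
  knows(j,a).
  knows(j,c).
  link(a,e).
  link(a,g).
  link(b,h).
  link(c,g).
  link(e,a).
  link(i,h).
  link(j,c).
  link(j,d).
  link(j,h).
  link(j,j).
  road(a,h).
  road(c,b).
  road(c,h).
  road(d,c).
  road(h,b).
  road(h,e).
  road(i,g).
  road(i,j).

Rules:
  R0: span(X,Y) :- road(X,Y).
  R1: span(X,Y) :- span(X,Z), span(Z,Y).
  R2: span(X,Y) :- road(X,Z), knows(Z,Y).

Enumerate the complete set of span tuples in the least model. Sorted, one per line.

span(a,a)
span(a,b)
span(a,c)
span(a,e)
span(a,h)
span(c,a)
span(c,b)
span(c,c)
span(c,e)
span(c,h)
span(d,a)
span(d,b)
span(d,c)
span(d,e)
span(d,h)
span(h,a)
span(h,b)
span(h,c)
span(h,e)
span(h,h)
span(i,a)
span(i,b)
span(i,c)
span(i,e)
span(i,g)
span(i,h)
span(i,j)

round 1: derive span(a,h) via R0 from road(a,h)
round 1: derive span(c,b) via R0 from road(c,b)
round 1: derive span(c,h) via R0 from road(c,h)
round 1: derive span(d,c) via R0 from road(d,c)
round 1: derive span(h,b) via R0 from road(h,b)
round 1: derive span(h,e) via R0 from road(h,e)
round 1: derive span(i,g) via R0 from road(i,g)
round 1: derive span(i,j) via R0 from road(i,j)
round 1: derive span(a,a) via R2 from road(a,h), knows(h,a)
round 1: derive span(a,b) via R2 from road(a,h), knows(h,b)
round 1: derive span(a,c) via R2 from road(a,h), knows(h,c)
round 1: derive span(c,a) via R2 from road(c,h), knows(h,a)
round 1: derive span(c,c) via R2 from road(c,h), knows(h,c)
round 1: derive span(h,a) via R2 from road(h,e), knows(e,a)
round 1: derive span(i,a) via R2 from road(i,j), knows(j,a)
round 1: derive span(i,c) via R2 from road(i,j), knows(j,c)
round 1: derive span(i,h) via R2 from road(i,g), knows(g,h)
round 2: derive span(a,e) via R1 from span(a,h), span(h,e)
round 2: derive span(c,e) via R1 from span(c,h), span(h,e)
round 2: derive span(d,a) via R1 from span(d,c), span(c,a)
round 2: derive span(d,b) via R1 from span(d,c), span(c,b)
round 2: derive span(d,h) via R1 from span(d,c), span(c,h)
round 2: derive span(h,c) via R1 from span(h,a), span(a,c)
round 2: derive span(h,h) via R1 from span(h,a), span(a,h)
round 2: derive span(i,b) via R1 from span(i,a), span(a,b)
round 2: derive span(i,e) via R1 from span(i,h), span(h,e)
round 3: derive span(d,e) via R1 from span(d,a), span(a,e)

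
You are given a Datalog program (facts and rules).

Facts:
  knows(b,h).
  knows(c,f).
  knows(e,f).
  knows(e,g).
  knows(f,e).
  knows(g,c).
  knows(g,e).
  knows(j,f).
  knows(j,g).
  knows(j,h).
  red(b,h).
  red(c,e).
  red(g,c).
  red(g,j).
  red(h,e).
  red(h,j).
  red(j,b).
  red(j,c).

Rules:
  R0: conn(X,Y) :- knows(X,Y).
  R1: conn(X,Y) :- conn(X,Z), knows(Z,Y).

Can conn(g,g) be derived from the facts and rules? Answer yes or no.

round 1: derive conn(b,h) via R0 from knows(b,h)
round 1: derive conn(c,f) via R0 from knows(c,f)
round 1: derive conn(e,f) via R0 from knows(e,f)
round 1: derive conn(e,g) via R0 from knows(e,g)
round 1: derive conn(f,e) via R0 from knows(f,e)
round 1: derive conn(g,c) via R0 from knows(g,c)
round 1: derive conn(g,e) via R0 from knows(g,e)
round 1: derive conn(j,f) via R0 from knows(j,f)
round 1: derive conn(j,g) via R0 from knows(j,g)
round 1: derive conn(j,h) via R0 from knows(j,h)
round 2: derive conn(c,e) via R1 from conn(c,f), knows(f,e)
round 2: derive conn(e,c) via R1 from conn(e,g), knows(g,c)
round 2: derive conn(e,e) via R1 from conn(e,f), knows(f,e)
round 2: derive conn(f,f) via R1 from conn(f,e), knows(e,f)
round 2: derive conn(f,g) via R1 from conn(f,e), knows(e,g)
round 2: derive conn(g,f) via R1 from conn(g,c), knows(c,f)
round 2: derive conn(g,g) via R1 from conn(g,e), knows(e,g)
round 2: derive conn(j,c) via R1 from conn(j,g), knows(g,c)
round 2: derive conn(j,e) via R1 from conn(j,f), knows(f,e)
round 3: derive conn(c,g) via R1 from conn(c,e), knows(e,g)
round 3: derive conn(f,c) via R1 from conn(f,g), knows(g,c)
round 4: derive conn(c,c) via R1 from conn(c,g), knows(g,c)

yes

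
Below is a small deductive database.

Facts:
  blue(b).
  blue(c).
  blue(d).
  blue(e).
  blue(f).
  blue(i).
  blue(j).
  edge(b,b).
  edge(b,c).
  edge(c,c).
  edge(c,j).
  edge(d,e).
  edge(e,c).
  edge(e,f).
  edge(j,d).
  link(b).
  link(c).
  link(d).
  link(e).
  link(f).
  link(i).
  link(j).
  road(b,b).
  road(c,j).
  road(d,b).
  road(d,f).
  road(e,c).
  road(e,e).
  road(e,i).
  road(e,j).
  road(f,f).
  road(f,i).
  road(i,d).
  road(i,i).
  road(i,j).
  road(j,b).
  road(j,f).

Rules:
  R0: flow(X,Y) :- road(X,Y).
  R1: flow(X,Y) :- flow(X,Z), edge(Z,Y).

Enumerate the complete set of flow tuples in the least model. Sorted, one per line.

flow(b,b)
flow(b,c)
flow(b,d)
flow(b,e)
flow(b,f)
flow(b,j)
flow(c,c)
flow(c,d)
flow(c,e)
flow(c,f)
flow(c,j)
flow(d,b)
flow(d,c)
flow(d,d)
flow(d,e)
flow(d,f)
flow(d,j)
flow(e,c)
flow(e,d)
flow(e,e)
flow(e,f)
flow(e,i)
flow(e,j)
flow(f,f)
flow(f,i)
flow(i,c)
flow(i,d)
flow(i,e)
flow(i,f)
flow(i,i)
flow(i,j)
flow(j,b)
flow(j,c)
flow(j,d)
flow(j,e)
flow(j,f)
flow(j,j)

round 1: derive flow(b,b) via R0 from road(b,b)
round 1: derive flow(c,j) via R0 from road(c,j)
round 1: derive flow(d,b) via R0 from road(d,b)
round 1: derive flow(d,f) via R0 from road(d,f)
round 1: derive flow(e,c) via R0 from road(e,c)
round 1: derive flow(e,e) via R0 from road(e,e)
round 1: derive flow(e,i) via R0 from road(e,i)
round 1: derive flow(e,j) via R0 from road(e,j)
round 1: derive flow(f,f) via R0 from road(f,f)
round 1: derive flow(f,i) via R0 from road(f,i)
round 1: derive flow(i,d) via R0 from road(i,d)
round 1: derive flow(i,i) via R0 from road(i,i)
round 1: derive flow(i,j) via R0 from road(i,j)
round 1: derive flow(j,b) via R0 from road(j,b)
round 1: derive flow(j,f) via R0 from road(j,f)
round 2: derive flow(b,c) via R1 from flow(b,b), edge(b,c)
round 2: derive flow(c,d) via R1 from flow(c,j), edge(j,d)
round 2: derive flow(d,c) via R1 from flow(d,b), edge(b,c)
round 2: derive flow(e,d) via R1 from flow(e,j), edge(j,d)
round 2: derive flow(e,f) via R1 from flow(e,e), edge(e,f)
round 2: derive flow(i,e) via R1 from flow(i,d), edge(d,e)
round 2: derive flow(j,c) via R1 from flow(j,b), edge(b,c)
round 3: derive flow(b,j) via R1 from flow(b,c), edge(c,j)
round 3: derive flow(c,e) via R1 from flow(c,d), edge(d,e)
round 3: derive flow(d,j) via R1 from flow(d,c), edge(c,j)
round 3: derive flow(i,c) via R1 from flow(i,e), edge(e,c)
round 3: derive flow(i,f) via R1 from flow(i,e), edge(e,f)
round 3: derive flow(j,j) via R1 from flow(j,c), edge(c,j)
round 4: derive flow(b,d) via R1 from flow(b,j), edge(j,d)
round 4: derive flow(c,c) via R1 from flow(c,e), edge(e,c)
round 4: derive flow(c,f) via R1 from flow(c,e), edge(e,f)
round 4: derive flow(d,d) via R1 from flow(d,j), edge(j,d)
round 4: derive flow(j,d) via R1 from flow(j,j), edge(j,d)
round 5: derive flow(b,e) via R1 from flow(b,d), edge(d,e)
round 5: derive flow(d,e) via R1 from flow(d,d), edge(d,e)
round 5: derive flow(j,e) via R1 from flow(j,d), edge(d,e)
round 6: derive flow(b,f) via R1 from flow(b,e), edge(e,f)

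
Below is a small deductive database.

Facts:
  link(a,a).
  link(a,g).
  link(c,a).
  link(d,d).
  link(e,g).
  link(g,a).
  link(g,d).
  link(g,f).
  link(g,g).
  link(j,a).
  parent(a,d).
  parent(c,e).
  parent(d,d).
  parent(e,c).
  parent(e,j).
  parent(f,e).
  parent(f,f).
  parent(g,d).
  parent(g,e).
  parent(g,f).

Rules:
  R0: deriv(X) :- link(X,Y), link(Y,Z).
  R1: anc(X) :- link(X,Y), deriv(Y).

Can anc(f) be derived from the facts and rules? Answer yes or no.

round 1: derive deriv(a) via R0 from link(a,a), link(a,a)
round 1: derive deriv(c) via R0 from link(c,a), link(a,a)
round 1: derive deriv(d) via R0 from link(d,d), link(d,d)
round 1: derive deriv(e) via R0 from link(e,g), link(g,a)
round 1: derive deriv(g) via R0 from link(g,a), link(a,a)
round 1: derive deriv(j) via R0 from link(j,a), link(a,a)
round 2: derive anc(a) via R1 from link(a,a), deriv(a)
round 2: derive anc(c) via R1 from link(c,a), deriv(a)
round 2: derive anc(d) via R1 from link(d,d), deriv(d)
round 2: derive anc(e) via R1 from link(e,g), deriv(g)
round 2: derive anc(g) via R1 from link(g,a), deriv(a)
round 2: derive anc(j) via R1 from link(j,a), deriv(a)

no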